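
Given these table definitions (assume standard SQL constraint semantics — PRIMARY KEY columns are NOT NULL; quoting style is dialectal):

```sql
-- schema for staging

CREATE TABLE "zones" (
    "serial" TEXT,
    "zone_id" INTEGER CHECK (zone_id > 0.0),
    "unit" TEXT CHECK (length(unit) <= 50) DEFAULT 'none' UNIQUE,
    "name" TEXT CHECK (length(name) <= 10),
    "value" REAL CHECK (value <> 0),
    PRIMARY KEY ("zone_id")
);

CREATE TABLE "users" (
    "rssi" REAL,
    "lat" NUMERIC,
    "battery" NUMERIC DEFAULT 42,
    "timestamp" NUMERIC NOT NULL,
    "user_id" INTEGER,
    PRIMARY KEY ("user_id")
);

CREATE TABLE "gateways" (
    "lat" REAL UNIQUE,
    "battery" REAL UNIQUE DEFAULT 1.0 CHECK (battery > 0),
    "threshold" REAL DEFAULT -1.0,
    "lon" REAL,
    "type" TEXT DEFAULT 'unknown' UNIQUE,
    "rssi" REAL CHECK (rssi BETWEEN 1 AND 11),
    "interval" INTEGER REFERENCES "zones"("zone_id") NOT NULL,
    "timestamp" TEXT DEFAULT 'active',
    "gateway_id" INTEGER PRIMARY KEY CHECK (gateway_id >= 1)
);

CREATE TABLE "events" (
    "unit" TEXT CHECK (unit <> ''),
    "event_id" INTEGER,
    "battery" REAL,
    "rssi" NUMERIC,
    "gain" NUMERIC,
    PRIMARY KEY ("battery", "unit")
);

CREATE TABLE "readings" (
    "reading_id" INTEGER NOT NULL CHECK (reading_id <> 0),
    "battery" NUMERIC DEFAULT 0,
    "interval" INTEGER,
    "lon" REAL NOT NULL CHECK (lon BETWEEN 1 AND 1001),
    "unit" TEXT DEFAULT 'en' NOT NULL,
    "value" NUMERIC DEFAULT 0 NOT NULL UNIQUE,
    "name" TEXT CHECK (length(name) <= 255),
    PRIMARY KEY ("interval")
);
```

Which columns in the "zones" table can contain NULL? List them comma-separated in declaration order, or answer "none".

serial, unit, name, value

- serial: no NOT NULL constraint applies → nullable.
- zone_id: part of the PRIMARY KEY, which implies NOT NULL → not nullable.
- unit: CHECK does not forbid NULL (a CHECK constraint passes when its expression is NULL) → nullable.
- name: CHECK does not forbid NULL (a CHECK constraint passes when its expression is NULL) → nullable.
- value: CHECK does not forbid NULL (a CHECK constraint passes when its expression is NULL) → nullable.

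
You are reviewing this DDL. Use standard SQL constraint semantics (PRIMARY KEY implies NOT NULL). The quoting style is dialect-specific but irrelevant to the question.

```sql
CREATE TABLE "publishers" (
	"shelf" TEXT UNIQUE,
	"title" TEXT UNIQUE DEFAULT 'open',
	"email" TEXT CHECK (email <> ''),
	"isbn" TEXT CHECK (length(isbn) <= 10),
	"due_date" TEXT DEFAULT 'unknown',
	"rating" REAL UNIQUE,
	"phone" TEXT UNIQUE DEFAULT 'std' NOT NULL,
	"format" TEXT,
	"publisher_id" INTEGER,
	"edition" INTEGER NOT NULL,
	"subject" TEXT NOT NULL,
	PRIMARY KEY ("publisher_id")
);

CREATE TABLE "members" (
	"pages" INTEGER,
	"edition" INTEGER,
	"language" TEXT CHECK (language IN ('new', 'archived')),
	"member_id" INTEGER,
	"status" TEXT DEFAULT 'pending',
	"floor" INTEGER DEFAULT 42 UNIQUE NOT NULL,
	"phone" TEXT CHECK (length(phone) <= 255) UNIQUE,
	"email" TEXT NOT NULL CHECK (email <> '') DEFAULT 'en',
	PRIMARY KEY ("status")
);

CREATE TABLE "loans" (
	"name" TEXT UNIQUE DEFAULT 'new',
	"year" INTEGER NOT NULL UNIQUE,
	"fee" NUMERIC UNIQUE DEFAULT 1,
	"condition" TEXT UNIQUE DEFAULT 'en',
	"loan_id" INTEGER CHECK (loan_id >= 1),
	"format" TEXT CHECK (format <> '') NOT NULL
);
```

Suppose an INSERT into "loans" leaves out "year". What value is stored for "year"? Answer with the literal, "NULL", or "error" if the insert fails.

error

year has no DEFAULT clause.
Omitting it would insert NULL, but it is declared NOT NULL, so the INSERT fails.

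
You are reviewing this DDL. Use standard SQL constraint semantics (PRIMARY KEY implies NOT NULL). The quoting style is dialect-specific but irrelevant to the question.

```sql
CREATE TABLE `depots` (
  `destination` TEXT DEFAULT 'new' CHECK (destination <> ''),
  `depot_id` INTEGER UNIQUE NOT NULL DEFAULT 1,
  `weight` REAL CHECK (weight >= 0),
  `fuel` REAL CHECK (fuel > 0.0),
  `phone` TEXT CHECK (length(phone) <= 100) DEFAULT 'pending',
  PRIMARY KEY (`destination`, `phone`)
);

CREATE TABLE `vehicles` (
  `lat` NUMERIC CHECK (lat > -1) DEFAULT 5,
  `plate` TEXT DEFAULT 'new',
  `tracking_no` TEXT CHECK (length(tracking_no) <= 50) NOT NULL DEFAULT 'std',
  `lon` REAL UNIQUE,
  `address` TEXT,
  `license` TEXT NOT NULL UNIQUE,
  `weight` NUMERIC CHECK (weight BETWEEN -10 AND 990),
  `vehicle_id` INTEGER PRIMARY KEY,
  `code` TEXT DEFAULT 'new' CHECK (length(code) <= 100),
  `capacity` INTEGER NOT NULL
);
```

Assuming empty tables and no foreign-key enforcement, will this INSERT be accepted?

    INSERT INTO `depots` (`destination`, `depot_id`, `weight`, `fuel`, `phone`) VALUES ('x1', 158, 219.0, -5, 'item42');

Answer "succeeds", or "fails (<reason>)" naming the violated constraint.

The value -5 for fuel violates CHECK (fuel > 0.0).

fails (CHECK on fuel)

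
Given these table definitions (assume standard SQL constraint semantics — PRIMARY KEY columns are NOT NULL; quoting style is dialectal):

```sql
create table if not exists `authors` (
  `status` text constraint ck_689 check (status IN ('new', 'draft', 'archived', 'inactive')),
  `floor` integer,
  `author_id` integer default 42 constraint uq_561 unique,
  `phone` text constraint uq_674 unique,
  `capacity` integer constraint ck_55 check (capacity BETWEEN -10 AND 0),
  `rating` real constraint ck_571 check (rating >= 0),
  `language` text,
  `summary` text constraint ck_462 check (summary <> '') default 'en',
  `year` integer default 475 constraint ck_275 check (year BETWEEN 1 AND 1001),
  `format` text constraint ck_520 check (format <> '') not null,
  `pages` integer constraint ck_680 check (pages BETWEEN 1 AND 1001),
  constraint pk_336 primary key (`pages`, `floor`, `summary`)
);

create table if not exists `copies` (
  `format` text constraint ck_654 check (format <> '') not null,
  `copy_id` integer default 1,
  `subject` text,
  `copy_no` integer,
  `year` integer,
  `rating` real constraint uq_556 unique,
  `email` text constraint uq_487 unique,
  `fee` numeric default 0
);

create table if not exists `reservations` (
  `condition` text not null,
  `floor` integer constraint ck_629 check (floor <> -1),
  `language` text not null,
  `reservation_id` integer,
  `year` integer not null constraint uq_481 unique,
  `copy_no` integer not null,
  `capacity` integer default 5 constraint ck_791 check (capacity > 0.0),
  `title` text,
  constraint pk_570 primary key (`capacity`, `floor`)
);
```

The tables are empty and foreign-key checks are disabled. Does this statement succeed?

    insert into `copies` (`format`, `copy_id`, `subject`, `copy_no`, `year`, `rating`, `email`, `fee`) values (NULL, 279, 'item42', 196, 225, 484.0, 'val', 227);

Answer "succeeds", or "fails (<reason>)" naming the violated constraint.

fails (NOT NULL on format)

format is explicitly set to NULL, but format is declared NOT NULL.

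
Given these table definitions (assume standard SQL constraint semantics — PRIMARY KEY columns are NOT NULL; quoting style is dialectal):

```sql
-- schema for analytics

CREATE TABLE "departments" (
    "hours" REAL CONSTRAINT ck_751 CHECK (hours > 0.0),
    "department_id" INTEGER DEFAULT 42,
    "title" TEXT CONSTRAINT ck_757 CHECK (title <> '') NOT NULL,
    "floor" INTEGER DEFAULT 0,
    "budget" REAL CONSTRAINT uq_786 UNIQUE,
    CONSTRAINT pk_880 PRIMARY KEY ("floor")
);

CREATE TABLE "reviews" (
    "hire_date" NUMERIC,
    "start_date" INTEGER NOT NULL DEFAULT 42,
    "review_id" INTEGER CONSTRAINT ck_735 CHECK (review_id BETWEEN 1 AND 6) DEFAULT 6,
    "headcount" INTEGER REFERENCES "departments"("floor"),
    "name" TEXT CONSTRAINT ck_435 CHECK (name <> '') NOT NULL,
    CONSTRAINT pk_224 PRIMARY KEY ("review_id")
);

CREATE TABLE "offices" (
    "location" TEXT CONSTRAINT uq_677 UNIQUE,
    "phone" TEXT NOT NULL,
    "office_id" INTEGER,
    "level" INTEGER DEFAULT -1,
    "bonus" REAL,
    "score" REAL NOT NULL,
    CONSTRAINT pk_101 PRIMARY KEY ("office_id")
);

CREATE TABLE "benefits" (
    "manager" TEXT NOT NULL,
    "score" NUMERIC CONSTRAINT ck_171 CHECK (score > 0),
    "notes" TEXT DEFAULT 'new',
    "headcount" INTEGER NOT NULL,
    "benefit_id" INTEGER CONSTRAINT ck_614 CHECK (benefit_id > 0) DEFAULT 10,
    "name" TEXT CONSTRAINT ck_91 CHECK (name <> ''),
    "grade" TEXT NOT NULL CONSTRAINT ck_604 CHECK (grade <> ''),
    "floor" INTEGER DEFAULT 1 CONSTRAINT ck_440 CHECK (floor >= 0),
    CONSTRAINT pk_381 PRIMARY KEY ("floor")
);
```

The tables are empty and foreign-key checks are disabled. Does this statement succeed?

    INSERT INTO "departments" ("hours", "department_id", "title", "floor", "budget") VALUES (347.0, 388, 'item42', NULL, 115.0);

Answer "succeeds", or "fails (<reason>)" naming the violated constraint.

fails (NOT NULL on floor)

floor is explicitly set to NULL, but floor is part of the PRIMARY KEY (implied NOT NULL).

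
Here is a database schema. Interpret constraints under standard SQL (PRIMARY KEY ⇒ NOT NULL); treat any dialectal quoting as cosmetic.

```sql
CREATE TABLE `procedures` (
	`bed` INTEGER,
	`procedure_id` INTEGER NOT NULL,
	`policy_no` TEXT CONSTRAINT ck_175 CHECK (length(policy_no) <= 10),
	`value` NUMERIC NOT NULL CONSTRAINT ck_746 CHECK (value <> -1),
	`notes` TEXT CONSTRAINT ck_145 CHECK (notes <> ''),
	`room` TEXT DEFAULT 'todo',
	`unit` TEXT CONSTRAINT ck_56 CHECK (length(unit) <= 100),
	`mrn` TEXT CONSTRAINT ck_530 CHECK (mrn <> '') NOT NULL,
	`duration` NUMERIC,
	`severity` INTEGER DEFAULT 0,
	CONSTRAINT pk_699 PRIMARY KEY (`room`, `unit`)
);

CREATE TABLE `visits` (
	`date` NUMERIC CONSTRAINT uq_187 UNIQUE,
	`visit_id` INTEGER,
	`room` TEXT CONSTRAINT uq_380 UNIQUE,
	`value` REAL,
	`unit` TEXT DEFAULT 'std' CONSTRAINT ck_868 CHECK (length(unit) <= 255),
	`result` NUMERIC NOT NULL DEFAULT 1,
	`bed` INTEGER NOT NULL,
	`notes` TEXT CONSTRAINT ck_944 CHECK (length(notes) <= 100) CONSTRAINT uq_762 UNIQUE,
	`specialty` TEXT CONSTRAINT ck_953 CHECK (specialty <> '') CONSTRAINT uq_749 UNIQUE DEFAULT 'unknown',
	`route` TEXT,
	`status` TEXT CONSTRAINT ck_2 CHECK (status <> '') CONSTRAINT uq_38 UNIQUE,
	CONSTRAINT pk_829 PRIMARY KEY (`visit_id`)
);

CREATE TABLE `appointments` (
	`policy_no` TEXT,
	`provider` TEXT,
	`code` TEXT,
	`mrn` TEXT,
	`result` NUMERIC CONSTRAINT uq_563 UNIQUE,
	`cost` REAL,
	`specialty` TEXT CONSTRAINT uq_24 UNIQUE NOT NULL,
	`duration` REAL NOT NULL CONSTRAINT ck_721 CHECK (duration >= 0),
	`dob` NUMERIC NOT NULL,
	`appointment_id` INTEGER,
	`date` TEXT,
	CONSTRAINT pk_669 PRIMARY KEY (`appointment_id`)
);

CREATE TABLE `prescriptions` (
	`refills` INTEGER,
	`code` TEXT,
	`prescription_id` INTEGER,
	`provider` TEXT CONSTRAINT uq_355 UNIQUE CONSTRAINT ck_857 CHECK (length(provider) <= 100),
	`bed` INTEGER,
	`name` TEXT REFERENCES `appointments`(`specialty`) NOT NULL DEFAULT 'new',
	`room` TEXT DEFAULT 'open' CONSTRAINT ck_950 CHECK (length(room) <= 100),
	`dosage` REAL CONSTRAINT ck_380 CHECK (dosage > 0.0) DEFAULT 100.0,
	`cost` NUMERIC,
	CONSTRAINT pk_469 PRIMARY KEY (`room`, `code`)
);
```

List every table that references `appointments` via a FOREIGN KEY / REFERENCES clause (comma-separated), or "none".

prescriptions

- prescriptions.name references appointments(specialty).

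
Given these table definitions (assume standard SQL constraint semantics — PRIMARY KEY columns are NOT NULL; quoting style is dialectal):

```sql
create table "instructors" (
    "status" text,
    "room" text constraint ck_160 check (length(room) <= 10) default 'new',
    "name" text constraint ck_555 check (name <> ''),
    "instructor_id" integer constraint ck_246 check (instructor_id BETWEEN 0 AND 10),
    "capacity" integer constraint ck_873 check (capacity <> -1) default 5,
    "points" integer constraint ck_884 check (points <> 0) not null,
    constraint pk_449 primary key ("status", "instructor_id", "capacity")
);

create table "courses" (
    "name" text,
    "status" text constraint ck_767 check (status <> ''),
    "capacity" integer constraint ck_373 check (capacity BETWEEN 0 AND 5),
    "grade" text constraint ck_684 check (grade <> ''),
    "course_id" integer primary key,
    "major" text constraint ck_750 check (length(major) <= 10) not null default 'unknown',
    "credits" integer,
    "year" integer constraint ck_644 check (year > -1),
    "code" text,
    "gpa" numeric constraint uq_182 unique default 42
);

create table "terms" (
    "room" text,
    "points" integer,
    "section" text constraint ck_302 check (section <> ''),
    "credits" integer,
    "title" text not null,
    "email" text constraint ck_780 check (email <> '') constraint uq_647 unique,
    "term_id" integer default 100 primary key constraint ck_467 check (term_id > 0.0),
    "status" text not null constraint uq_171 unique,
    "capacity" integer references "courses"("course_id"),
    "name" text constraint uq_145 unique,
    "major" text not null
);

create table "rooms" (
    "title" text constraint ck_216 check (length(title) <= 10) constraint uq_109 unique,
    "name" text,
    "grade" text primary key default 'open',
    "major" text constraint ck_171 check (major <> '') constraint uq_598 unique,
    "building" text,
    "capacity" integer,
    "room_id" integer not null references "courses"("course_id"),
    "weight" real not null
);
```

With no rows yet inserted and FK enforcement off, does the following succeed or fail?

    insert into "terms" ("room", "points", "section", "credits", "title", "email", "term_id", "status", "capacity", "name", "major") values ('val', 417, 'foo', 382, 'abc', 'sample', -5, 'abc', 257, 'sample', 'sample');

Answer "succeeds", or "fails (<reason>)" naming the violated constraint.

The value -5 for term_id violates CHECK (term_id > 0.0).

fails (CHECK on term_id)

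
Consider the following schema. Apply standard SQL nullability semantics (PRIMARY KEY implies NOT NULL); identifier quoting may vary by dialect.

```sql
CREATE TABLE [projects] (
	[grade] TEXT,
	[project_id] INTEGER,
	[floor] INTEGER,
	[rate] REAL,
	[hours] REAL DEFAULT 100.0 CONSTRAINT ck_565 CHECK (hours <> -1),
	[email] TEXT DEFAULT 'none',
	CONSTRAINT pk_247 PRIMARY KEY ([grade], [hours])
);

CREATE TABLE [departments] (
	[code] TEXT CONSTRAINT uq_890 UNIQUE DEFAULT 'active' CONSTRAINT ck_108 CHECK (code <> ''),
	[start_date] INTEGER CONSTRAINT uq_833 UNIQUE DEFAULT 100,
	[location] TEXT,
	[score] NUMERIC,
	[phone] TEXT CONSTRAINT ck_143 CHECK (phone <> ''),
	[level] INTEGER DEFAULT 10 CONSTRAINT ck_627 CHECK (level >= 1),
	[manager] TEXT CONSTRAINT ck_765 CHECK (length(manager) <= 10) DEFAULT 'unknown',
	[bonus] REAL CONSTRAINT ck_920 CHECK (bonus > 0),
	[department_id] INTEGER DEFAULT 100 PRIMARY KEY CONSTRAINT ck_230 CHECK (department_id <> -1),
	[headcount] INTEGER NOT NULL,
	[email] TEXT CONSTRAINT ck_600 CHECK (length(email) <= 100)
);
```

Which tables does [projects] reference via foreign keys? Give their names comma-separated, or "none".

none

No column in projects has a REFERENCES clause.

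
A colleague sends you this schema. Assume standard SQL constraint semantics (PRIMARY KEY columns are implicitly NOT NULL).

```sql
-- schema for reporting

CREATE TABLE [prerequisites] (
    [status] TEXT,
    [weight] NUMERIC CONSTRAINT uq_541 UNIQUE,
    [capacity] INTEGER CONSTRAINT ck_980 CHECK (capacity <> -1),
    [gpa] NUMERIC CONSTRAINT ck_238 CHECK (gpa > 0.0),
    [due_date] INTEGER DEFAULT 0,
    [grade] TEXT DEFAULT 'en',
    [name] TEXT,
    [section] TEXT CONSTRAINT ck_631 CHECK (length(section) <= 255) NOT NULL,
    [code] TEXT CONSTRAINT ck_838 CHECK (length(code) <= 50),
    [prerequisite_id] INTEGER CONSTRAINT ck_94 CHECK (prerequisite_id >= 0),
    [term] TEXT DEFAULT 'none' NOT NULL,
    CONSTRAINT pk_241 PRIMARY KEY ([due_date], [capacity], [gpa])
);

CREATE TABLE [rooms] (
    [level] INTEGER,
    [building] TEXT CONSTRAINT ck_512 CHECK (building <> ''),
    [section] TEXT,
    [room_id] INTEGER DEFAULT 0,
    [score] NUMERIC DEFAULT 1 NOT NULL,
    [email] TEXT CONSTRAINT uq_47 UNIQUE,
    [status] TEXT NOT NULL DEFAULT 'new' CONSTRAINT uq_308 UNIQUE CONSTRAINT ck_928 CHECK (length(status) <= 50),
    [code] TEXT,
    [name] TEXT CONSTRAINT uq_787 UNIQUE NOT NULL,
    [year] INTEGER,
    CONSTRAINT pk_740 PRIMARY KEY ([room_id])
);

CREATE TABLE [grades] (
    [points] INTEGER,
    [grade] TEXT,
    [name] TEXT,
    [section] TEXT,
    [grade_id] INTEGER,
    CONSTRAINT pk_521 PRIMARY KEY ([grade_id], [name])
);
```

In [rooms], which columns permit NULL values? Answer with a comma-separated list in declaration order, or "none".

- level: no NOT NULL constraint applies → nullable.
- building: CHECK does not forbid NULL (a CHECK constraint passes when its expression is NULL) → nullable.
- section: no NOT NULL constraint applies → nullable.
- room_id: part of the PRIMARY KEY, which implies NOT NULL → not nullable.
- score: declared NOT NULL → not nullable.
- email: UNIQUE does not imply NOT NULL → nullable.
- status: declared NOT NULL → not nullable.
- code: no NOT NULL constraint applies → nullable.
- name: declared NOT NULL → not nullable.
- year: no NOT NULL constraint applies → nullable.

level, building, section, email, code, year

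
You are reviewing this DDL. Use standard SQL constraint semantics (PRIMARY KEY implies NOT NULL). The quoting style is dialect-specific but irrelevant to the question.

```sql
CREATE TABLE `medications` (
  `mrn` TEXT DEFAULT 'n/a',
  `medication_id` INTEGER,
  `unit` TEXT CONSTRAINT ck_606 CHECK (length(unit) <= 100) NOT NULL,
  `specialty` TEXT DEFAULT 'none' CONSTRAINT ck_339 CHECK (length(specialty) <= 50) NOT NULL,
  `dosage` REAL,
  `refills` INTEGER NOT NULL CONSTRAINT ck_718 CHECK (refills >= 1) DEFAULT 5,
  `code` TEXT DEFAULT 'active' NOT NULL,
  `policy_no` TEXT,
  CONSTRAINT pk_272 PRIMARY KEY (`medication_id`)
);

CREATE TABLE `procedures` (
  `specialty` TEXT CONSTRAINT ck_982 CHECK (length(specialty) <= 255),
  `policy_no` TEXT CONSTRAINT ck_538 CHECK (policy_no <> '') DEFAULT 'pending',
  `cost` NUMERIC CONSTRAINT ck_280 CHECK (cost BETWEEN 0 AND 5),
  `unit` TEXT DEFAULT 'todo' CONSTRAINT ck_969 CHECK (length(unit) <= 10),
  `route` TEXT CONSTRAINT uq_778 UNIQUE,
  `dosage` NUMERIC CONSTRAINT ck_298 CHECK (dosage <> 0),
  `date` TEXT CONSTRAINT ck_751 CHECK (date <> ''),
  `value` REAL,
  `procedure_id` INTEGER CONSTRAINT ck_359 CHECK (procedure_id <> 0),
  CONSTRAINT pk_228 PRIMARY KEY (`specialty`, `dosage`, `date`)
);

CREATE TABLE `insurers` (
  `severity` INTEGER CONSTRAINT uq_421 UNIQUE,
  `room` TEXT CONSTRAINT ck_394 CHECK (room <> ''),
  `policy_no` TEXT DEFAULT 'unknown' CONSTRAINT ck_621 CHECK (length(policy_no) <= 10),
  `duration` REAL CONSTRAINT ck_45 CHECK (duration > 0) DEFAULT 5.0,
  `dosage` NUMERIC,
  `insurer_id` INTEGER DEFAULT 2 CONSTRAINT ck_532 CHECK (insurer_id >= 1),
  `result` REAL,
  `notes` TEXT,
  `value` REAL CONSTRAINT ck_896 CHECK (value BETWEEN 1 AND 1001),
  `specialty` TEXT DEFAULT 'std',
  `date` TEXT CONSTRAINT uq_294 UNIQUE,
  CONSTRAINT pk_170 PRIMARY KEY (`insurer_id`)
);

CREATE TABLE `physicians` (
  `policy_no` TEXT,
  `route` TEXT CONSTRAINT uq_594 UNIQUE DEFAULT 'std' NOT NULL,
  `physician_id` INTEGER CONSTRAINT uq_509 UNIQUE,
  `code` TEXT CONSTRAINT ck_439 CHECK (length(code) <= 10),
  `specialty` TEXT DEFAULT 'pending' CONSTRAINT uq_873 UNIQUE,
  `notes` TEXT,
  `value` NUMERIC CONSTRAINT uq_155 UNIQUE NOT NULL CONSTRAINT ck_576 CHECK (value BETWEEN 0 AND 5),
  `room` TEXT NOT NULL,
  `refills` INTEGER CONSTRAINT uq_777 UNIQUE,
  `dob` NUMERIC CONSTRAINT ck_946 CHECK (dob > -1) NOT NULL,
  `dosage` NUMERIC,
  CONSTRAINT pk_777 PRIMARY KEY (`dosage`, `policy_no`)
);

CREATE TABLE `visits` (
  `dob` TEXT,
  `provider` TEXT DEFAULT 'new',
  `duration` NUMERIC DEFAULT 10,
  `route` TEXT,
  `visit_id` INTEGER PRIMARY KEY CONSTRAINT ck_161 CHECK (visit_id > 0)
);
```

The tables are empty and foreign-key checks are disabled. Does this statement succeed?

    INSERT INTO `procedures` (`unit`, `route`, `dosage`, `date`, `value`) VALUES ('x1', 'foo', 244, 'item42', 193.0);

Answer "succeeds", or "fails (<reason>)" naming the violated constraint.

fails (NOT NULL on specialty)

specialty is omitted from the column list and has no DEFAULT, so it would receive NULL.
But specialty is part of the PRIMARY KEY (implied NOT NULL).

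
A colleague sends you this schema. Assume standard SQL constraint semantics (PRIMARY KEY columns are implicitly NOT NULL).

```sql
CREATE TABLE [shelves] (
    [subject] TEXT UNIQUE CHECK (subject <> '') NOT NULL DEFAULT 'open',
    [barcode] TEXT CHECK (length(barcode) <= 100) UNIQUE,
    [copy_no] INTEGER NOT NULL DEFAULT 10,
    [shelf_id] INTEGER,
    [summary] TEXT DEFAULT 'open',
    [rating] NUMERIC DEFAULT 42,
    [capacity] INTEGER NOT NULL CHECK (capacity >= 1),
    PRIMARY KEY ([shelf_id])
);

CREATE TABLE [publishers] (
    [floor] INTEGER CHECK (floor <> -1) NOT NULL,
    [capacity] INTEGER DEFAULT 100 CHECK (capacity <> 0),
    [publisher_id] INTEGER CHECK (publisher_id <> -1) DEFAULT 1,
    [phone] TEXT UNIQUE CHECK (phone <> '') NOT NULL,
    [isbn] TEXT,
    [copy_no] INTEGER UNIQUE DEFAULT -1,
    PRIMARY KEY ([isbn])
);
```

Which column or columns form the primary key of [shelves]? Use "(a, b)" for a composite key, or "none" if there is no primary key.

shelf_id

shelf_id is declared PRIMARY KEY as a table-level PRIMARY KEY clause.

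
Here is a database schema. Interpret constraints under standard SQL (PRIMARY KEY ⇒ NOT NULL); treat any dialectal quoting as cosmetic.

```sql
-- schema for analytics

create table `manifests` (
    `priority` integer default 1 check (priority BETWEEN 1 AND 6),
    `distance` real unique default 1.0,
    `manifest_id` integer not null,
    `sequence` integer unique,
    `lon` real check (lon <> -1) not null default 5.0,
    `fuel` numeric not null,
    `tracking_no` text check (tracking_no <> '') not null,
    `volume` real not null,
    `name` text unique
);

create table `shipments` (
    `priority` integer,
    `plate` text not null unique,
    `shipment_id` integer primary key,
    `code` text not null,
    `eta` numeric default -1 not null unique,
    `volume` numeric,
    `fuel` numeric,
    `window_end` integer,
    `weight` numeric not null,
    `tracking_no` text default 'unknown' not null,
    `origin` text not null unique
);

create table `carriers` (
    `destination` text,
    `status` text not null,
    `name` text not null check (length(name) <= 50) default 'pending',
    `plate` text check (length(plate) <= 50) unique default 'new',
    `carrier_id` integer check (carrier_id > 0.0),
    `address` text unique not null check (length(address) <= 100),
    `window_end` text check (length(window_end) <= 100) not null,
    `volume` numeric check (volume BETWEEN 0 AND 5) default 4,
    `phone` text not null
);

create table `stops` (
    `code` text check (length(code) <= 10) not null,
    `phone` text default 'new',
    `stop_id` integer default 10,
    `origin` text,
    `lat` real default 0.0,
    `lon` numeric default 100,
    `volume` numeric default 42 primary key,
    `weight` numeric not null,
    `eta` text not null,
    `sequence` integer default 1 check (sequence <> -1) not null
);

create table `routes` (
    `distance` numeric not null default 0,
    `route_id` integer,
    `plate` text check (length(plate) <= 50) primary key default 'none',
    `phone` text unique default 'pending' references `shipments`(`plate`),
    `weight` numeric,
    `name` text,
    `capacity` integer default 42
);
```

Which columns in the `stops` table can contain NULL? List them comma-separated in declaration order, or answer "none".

- code: declared NOT NULL → not nullable.
- phone: DEFAULT only fills an omitted column; an explicit NULL is still allowed → nullable.
- stop_id: DEFAULT only fills an omitted column; an explicit NULL is still allowed → nullable.
- origin: no NOT NULL constraint applies → nullable.
- lat: DEFAULT only fills an omitted column; an explicit NULL is still allowed → nullable.
- lon: DEFAULT only fills an omitted column; an explicit NULL is still allowed → nullable.
- volume: part of the PRIMARY KEY, which implies NOT NULL → not nullable.
- weight: declared NOT NULL → not nullable.
- eta: declared NOT NULL → not nullable.
- sequence: declared NOT NULL → not nullable.

phone, stop_id, origin, lat, lon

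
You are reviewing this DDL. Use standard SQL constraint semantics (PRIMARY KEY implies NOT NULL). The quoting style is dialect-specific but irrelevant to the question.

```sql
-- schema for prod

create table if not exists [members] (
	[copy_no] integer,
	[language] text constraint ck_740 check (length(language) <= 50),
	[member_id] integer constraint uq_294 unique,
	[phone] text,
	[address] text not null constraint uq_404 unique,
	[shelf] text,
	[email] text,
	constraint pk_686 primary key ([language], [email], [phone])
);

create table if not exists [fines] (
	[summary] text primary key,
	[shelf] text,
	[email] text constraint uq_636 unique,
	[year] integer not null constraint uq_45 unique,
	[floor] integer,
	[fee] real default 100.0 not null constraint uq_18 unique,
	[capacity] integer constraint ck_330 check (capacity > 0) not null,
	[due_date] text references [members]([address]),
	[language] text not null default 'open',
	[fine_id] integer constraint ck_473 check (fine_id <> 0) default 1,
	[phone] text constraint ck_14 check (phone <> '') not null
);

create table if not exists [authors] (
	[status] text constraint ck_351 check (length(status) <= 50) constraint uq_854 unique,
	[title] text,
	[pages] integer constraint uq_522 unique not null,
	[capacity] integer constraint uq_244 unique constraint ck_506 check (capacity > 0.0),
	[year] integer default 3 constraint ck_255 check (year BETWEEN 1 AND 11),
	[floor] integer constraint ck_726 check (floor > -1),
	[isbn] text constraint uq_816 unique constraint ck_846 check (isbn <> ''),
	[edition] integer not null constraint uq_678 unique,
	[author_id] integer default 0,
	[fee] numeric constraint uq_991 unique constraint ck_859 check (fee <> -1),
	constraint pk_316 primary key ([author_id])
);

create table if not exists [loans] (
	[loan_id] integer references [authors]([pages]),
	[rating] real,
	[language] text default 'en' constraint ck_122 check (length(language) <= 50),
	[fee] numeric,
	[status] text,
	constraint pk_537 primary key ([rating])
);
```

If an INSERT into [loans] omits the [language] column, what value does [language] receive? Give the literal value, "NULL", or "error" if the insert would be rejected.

language has an explicit DEFAULT 'en'.
When the column is omitted from an INSERT, that default is used.

'en'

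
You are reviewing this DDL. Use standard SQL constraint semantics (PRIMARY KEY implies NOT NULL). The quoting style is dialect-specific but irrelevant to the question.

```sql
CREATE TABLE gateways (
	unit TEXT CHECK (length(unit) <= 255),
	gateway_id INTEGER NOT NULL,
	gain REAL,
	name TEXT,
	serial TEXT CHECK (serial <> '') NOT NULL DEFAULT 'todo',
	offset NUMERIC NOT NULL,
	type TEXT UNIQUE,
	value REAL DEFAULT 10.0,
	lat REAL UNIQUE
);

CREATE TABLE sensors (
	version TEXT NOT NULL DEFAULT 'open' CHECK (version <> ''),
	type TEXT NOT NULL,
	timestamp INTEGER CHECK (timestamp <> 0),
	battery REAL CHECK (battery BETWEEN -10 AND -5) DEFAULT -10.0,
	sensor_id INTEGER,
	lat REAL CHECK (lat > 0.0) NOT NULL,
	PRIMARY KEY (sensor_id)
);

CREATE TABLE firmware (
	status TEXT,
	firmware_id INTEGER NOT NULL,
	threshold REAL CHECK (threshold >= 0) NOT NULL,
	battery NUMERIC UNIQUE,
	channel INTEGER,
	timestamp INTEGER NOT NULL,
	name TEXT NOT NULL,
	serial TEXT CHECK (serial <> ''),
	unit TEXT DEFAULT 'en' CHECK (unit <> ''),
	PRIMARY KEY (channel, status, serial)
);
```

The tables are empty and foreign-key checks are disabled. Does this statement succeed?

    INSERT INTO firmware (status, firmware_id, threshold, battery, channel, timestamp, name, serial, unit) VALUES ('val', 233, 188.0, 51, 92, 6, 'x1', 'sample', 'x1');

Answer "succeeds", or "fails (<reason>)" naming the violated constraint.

NOT NULL columns: channel is supplied; firmware_id is supplied; name is supplied; serial is supplied; status is supplied; threshold is supplied; timestamp is supplied.
CHECK constraints: 188.0 satisfies (threshold >= 0); 'sample' satisfies (serial <> ''); 'x1' satisfies (unit <> '').
No constraint is violated.

succeeds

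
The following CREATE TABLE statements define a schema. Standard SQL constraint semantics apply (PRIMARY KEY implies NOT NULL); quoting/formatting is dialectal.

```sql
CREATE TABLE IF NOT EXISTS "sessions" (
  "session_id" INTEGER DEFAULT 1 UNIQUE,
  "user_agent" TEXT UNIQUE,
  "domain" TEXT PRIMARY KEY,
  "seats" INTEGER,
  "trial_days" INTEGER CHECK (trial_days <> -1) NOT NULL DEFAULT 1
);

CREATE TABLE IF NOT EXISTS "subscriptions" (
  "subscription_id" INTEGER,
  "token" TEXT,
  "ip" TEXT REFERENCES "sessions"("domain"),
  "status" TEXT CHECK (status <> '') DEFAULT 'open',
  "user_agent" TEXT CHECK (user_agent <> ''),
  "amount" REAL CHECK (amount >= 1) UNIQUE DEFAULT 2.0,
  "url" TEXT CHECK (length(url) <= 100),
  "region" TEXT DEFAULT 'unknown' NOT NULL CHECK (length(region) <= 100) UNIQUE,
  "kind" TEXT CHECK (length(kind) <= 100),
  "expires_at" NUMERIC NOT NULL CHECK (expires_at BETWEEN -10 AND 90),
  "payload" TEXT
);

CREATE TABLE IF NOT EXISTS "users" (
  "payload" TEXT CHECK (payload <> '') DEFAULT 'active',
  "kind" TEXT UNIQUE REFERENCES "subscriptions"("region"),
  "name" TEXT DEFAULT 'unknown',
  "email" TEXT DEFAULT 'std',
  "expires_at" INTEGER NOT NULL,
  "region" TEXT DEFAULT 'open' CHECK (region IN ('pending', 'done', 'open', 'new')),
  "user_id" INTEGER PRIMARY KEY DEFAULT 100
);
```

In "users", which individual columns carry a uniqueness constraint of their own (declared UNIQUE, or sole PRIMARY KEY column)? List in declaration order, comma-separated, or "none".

- payload: no UNIQUE or single-column PK constraint.
- kind: declared UNIQUE → unique.
- name: no UNIQUE or single-column PK constraint.
- email: no UNIQUE or single-column PK constraint.
- expires_at: no UNIQUE or single-column PK constraint.
- region: no UNIQUE or single-column PK constraint.
- user_id: single-column PRIMARY KEY → unique.

kind, user_id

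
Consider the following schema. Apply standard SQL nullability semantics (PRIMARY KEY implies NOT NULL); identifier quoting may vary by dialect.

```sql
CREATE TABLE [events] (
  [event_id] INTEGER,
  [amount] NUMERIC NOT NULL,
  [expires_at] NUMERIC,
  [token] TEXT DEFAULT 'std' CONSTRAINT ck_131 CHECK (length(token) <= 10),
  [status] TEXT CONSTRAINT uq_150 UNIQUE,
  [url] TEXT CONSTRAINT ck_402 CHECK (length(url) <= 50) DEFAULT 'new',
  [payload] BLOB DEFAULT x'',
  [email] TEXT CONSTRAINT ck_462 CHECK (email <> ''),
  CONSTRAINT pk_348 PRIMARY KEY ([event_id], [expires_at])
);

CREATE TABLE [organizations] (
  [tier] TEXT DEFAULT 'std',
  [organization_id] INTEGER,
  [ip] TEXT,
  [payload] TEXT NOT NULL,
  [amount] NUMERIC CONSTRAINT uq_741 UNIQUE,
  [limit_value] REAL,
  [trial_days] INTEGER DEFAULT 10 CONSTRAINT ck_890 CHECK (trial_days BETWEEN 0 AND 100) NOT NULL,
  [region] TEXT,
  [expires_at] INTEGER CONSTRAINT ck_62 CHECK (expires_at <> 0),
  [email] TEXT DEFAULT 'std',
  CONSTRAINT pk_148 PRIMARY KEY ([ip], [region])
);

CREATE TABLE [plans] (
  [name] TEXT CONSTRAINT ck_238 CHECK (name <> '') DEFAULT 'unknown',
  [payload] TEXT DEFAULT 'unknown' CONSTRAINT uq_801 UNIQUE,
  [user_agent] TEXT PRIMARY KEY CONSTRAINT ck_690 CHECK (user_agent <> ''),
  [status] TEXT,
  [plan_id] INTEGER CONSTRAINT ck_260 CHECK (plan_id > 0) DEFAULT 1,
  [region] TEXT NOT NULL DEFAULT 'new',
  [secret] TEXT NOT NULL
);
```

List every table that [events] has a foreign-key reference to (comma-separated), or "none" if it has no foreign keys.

No column in events has a REFERENCES clause.

none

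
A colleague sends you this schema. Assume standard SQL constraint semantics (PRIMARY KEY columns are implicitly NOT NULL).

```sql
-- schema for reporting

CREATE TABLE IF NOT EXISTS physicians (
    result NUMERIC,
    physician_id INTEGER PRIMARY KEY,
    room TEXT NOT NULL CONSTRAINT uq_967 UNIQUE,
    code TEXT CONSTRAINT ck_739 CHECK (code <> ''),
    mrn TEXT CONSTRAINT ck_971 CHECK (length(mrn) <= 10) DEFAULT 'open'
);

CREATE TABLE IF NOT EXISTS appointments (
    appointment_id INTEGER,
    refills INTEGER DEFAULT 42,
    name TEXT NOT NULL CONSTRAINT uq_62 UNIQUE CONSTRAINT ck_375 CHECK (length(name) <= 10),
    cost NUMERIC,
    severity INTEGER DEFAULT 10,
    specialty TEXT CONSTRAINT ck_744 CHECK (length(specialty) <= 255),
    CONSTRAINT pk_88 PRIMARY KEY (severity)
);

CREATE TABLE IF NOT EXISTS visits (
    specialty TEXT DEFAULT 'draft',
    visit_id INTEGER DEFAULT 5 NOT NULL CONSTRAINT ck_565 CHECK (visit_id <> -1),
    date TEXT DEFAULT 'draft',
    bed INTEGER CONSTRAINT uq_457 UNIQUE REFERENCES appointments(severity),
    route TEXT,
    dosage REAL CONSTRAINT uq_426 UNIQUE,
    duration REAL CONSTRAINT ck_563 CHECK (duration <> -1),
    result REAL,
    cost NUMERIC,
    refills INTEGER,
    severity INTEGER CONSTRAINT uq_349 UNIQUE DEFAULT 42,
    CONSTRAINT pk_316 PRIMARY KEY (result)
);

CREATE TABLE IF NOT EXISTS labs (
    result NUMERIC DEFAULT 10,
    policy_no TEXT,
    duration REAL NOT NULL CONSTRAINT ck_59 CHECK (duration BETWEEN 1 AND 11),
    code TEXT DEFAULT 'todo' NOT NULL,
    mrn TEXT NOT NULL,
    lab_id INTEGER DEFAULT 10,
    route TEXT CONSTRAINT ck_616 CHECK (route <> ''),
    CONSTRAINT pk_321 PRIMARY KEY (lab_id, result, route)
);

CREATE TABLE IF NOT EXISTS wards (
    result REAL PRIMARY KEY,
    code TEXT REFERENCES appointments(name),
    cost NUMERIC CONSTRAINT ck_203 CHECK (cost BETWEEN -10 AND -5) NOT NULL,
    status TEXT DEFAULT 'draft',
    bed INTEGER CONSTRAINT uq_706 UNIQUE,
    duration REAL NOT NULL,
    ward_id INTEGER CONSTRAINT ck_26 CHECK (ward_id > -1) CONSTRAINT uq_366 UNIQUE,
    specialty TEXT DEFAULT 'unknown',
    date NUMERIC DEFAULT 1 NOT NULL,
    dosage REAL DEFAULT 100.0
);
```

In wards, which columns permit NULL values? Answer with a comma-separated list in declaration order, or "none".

- result: part of the PRIMARY KEY, which implies NOT NULL → not nullable.
- code: a foreign key column may be NULL unless separately constrained → nullable.
- cost: declared NOT NULL → not nullable.
- status: DEFAULT only fills an omitted column; an explicit NULL is still allowed → nullable.
- bed: UNIQUE does not imply NOT NULL → nullable.
- duration: declared NOT NULL → not nullable.
- ward_id: CHECK does not forbid NULL (a CHECK constraint passes when its expression is NULL) → nullable.
- specialty: DEFAULT only fills an omitted column; an explicit NULL is still allowed → nullable.
- date: declared NOT NULL → not nullable.
- dosage: DEFAULT only fills an omitted column; an explicit NULL is still allowed → nullable.

code, status, bed, ward_id, specialty, dosage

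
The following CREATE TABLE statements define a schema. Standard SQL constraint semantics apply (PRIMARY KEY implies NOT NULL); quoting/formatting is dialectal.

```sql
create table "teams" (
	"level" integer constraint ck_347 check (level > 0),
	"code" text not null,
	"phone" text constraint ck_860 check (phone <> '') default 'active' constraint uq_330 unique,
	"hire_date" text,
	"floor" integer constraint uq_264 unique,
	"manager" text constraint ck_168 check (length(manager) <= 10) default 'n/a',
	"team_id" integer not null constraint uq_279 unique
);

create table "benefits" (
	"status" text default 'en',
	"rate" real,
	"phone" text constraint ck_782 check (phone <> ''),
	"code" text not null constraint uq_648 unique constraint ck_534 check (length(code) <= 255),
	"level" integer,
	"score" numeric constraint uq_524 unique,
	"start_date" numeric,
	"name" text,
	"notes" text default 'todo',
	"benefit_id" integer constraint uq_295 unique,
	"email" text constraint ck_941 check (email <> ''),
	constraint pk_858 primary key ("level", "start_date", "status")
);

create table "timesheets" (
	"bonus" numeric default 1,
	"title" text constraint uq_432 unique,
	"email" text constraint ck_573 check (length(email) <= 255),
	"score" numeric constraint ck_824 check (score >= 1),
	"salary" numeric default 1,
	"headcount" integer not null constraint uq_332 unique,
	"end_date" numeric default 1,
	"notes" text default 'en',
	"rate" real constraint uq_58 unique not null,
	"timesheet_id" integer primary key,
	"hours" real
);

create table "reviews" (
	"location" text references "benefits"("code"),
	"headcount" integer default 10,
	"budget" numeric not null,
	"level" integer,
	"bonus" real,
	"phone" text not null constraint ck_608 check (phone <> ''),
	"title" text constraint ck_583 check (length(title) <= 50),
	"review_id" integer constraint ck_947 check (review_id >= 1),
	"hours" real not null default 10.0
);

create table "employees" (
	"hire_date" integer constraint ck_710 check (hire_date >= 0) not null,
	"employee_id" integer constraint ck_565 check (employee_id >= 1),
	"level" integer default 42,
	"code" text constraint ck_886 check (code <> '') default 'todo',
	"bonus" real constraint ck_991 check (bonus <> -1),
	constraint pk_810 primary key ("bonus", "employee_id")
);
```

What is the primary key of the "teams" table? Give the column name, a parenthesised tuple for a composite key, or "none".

none

No column is declared PRIMARY KEY inline, and there is no table-level PRIMARY KEY clause in teams.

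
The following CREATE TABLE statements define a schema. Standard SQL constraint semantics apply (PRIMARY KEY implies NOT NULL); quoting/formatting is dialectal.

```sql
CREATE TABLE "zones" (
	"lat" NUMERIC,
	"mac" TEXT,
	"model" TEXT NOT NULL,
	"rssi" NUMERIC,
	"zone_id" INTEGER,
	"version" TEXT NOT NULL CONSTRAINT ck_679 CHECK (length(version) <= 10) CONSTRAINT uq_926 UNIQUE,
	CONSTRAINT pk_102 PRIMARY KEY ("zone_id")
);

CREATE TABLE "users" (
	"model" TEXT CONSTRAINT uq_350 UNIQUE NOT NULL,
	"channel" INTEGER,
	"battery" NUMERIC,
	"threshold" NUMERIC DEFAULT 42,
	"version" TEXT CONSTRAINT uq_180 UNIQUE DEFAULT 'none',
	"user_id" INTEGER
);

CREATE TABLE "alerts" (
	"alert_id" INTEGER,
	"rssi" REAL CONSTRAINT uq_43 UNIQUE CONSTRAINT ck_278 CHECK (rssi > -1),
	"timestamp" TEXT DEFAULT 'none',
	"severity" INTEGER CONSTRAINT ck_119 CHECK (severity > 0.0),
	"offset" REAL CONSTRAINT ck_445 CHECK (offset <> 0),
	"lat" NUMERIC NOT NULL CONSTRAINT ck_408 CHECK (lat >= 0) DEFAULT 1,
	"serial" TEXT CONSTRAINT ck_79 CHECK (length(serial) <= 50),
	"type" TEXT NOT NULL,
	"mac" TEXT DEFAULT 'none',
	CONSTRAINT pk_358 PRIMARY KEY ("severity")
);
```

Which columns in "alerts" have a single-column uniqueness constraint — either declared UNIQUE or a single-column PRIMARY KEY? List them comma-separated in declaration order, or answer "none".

- alert_id: no UNIQUE or single-column PK constraint.
- rssi: declared UNIQUE → unique.
- timestamp: no UNIQUE or single-column PK constraint.
- severity: single-column PRIMARY KEY → unique.
- offset: no UNIQUE or single-column PK constraint.
- lat: no UNIQUE or single-column PK constraint.
- serial: no UNIQUE or single-column PK constraint.
- type: no UNIQUE or single-column PK constraint.
- mac: no UNIQUE or single-column PK constraint.

rssi, severity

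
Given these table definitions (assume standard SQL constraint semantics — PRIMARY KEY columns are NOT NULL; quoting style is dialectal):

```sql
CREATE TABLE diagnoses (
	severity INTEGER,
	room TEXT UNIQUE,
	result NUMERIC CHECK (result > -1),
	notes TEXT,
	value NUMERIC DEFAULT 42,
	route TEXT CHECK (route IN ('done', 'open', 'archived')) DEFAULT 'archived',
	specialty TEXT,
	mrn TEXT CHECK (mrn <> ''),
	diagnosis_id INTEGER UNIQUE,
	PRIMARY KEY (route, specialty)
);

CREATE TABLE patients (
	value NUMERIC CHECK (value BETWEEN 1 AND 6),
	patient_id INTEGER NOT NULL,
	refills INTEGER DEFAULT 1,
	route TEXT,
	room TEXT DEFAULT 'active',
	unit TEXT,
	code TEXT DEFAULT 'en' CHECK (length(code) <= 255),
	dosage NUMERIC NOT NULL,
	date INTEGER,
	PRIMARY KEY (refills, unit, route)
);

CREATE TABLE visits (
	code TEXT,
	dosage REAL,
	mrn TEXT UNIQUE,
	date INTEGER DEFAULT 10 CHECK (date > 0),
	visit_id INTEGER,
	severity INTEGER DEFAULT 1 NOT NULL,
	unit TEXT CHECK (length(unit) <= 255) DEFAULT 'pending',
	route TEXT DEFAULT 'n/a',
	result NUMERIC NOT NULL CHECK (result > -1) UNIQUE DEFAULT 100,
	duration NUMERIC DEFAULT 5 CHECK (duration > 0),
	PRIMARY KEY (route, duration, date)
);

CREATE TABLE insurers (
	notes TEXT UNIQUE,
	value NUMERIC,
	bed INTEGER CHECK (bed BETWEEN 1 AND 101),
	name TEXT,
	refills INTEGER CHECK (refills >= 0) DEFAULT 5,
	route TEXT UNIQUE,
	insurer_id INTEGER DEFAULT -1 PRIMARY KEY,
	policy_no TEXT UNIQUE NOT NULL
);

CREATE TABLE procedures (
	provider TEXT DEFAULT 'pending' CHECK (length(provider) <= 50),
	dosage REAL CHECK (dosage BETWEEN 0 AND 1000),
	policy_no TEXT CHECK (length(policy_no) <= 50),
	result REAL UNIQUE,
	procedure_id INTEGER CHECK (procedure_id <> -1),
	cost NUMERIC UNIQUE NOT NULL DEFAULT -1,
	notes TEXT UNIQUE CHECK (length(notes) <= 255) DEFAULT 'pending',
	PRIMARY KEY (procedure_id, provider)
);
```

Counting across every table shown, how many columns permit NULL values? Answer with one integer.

26

diagnoses: 7 nullable (severity, room, result, notes, value, mrn, diagnosis_id — PK (route, specialty) and explicit NOT NULL columns excluded).
patients: 4 nullable (value, room, code, date — PK (refills, unit, route) and explicit NOT NULL columns excluded).
visits: 5 nullable (code, dosage, mrn, visit_id, unit — PK (route, duration, date) and explicit NOT NULL columns excluded).
insurers: 6 nullable (notes, value, bed, name, refills, route — PK (insurer_id) and explicit NOT NULL columns excluded).
procedures: 4 nullable (dosage, policy_no, result, notes — PK (procedure_id, provider) and explicit NOT NULL columns excluded).
Total: 7 + 4 + 5 + 6 + 4 = 26.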